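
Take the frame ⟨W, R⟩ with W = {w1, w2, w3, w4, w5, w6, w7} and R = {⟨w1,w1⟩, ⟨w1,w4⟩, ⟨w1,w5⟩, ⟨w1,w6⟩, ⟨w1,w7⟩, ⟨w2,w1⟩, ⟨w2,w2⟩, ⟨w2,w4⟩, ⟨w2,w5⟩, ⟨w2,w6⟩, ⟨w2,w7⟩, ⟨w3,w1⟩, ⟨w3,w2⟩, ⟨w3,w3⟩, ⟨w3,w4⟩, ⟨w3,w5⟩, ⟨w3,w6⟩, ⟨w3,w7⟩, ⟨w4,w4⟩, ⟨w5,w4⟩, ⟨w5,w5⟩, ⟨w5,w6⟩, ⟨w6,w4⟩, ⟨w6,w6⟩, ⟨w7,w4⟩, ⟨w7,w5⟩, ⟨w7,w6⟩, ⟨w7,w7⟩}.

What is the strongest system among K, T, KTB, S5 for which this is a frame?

Reflexive (axiom T): yes — every world is R-related to itself.
Symmetric (axiom B): no — w1 R w4 but not w4 R w1.
Euclidean (axiom 5): no — w1 R w4 and w1 R w5, but not w4 R w5.
So F validates K, T; KTB would additionally require R to be symmetric. The strongest is T.

T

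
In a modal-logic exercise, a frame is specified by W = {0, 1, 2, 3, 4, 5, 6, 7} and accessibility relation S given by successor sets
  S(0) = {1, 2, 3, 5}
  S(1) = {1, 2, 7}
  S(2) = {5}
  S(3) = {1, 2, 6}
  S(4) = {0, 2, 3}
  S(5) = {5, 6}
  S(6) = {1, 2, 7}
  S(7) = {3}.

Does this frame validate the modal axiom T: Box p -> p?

No

The schema T characterises exactly the reflexive frames.
Reflexive: no — 0 is not related to itself.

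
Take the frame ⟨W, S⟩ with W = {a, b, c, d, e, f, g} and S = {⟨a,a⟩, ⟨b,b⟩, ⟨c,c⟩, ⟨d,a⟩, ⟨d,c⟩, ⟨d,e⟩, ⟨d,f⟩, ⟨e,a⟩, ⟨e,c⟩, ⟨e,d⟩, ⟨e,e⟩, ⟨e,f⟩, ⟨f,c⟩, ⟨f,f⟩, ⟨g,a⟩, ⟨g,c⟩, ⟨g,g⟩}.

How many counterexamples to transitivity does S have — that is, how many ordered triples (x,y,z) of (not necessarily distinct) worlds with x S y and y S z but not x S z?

1

Enumerating: (d,e,d).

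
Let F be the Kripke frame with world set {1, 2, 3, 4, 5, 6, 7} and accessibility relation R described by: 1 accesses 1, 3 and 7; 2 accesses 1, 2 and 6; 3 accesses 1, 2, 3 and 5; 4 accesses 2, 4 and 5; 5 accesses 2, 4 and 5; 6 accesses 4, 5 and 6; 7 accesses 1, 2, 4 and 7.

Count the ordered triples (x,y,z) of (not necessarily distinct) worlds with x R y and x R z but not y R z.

24

Enumerating: (1,3,7), (1,7,3), (2,1,2), (2,1,6), (2,6,1), (2,6,2), (3,1,2), (3,1,5), (3,2,3), (3,2,5), (3,5,1), (3,5,3), … and 12 more.
Total: 24.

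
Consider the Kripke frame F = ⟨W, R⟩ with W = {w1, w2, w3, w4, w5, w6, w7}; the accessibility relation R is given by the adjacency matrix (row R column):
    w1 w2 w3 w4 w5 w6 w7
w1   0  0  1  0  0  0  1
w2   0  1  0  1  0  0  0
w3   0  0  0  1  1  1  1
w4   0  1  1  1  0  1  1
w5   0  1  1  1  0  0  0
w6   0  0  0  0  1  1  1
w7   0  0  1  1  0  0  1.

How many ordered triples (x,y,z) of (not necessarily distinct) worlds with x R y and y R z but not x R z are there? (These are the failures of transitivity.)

28

Enumerating: (w1,w3,w4), (w1,w3,w5), (w1,w3,w6), (w1,w7,w4), (w2,w4,w3), (w2,w4,w6), (w2,w4,w7), (w3,w4,w2), (w3,w4,w3), (w3,w5,w2), (w3,w5,w3), (w3,w7,w3), … and 16 more.
Total: 28.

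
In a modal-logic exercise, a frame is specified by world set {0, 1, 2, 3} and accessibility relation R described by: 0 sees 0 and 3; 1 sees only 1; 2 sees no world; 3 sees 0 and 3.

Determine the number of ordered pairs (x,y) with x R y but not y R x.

0

R is symmetric; there are no such tuples.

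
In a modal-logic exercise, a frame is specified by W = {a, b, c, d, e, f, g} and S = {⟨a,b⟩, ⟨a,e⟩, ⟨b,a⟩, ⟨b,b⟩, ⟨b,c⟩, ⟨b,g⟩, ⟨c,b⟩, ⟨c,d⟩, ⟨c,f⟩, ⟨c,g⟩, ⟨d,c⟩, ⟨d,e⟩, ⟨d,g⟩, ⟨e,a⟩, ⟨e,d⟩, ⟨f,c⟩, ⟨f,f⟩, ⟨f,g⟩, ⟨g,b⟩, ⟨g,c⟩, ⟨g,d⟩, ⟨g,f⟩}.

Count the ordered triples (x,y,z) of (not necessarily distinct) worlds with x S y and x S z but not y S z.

Enumerating: (a,b,e), (a,e,b), (a,e,e), (b,a,a), (b,a,c), (b,a,g), (b,c,a), (b,c,c), (b,g,a), (b,g,g), (c,b,d), (c,b,f), … and 27 more.
Total: 39.

39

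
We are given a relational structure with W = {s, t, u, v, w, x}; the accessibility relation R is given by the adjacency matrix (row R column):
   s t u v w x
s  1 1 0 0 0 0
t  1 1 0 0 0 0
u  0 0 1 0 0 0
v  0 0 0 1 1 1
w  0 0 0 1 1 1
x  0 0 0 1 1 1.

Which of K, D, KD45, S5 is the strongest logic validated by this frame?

S5

Serial (axiom D): yes — every world has a successor (e.g. s R s).
Euclidean (axiom 5): yes — any two successors of a common world are R-related.
Transitive (axiom 4): yes — every two-step R-path is closed by a direct edge.
Reflexive (axiom T): yes — every world is R-related to itself.
So F validates K, D, KD45, S5. The strongest is S5.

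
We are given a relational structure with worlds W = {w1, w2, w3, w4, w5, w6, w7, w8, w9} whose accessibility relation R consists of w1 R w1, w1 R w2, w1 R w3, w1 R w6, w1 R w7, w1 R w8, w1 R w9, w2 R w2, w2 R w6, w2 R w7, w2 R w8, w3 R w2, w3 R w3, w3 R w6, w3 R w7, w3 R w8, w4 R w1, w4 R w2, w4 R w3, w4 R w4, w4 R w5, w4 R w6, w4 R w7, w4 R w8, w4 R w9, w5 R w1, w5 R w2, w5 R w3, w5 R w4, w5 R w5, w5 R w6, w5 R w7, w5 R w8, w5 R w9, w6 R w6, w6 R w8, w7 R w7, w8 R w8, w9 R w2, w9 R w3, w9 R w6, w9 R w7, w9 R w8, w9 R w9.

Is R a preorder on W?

Yes

Reflexive: yes — every world is R-related to itself.
Transitive: yes — every two-step R-path is closed by a direct edge.
So R is a preorder.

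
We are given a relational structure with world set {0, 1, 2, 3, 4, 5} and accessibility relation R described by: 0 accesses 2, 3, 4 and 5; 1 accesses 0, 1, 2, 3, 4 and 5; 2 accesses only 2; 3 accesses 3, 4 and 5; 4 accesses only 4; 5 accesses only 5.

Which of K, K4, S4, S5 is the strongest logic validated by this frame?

Transitive (axiom 4): yes — every two-step R-path is closed by a direct edge.
Reflexive (axiom T): no — 0 is not related to itself.
Euclidean (axiom 5): no — 0 R 2 and 0 R 3, but not 2 R 3.
So F validates K, K4; S4 would additionally require R to be reflexive. The strongest is K4.

K4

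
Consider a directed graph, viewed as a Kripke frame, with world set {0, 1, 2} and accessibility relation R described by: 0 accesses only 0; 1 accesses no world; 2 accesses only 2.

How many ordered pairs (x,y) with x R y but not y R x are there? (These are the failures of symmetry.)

R is symmetric; there are no such tuples.

0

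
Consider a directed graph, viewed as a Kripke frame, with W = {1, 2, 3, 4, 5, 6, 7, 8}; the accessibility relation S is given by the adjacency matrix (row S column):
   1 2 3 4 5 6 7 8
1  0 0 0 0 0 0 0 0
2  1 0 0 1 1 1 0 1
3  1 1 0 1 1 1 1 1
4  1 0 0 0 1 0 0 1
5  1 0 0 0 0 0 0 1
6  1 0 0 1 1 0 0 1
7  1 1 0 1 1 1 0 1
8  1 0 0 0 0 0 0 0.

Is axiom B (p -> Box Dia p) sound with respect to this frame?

No

By correspondence theory, B is valid on a frame iff S is symmetric.
Symmetric: no — 2 S 1 but not 1 S 2.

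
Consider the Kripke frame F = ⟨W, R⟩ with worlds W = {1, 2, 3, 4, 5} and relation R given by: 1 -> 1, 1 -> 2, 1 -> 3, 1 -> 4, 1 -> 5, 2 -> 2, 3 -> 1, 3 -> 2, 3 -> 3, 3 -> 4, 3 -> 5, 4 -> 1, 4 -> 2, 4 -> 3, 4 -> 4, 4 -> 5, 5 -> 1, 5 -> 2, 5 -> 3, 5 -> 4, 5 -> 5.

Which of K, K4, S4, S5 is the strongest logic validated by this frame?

S4

Transitive (axiom 4): yes — every two-step R-path is closed by a direct edge.
Reflexive (axiom T): yes — every world is R-related to itself.
Euclidean (axiom 5): no — 1 R 2 and 1 R 3, but not 2 R 3.
So F validates K, K4, S4; S5 would additionally require R to be Euclidean. The strongest is S4.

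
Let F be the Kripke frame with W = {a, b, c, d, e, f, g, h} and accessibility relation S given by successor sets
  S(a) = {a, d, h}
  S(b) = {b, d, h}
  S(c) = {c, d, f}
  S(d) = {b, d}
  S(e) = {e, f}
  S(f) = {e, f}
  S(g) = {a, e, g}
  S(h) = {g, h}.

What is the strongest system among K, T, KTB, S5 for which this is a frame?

T

Reflexive (axiom T): yes — every world is S-related to itself.
Symmetric (axiom B): no — a S d but not d S a.
Euclidean (axiom 5): no — a S d and a S h, but not d S h.
So F validates K, T; KTB would additionally require S to be symmetric. The strongest is T.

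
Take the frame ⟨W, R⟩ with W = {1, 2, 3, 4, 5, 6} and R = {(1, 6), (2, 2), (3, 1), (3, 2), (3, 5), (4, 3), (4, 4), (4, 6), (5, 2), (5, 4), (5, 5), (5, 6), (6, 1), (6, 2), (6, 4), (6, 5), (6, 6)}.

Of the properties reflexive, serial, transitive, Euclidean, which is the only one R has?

Reflexive: no — 1 is not related to itself.
Serial: yes — every world has a successor (e.g. 1 R 6).
Transitive: no — 1 R 6 and 6 R 2, but not 1 R 2.
Euclidean: no — 3 R 1 and 3 R 2, but not 1 R 2.
Only serial holds.

serial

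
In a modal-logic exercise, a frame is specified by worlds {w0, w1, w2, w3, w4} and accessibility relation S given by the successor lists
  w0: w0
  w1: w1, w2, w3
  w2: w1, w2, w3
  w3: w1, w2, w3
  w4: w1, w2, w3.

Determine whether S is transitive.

Yes

Transitive: yes — every two-step S-path is closed by a direct edge.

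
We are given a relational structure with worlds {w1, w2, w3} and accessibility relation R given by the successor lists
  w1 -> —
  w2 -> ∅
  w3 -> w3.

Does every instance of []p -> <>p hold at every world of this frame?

By correspondence theory, D is valid on a frame iff R is serial.
Serial: no — w1 has no R-successor.

No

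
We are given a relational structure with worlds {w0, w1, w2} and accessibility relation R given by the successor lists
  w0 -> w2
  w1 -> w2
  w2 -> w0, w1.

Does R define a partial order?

Reflexive: no — w0 is not related to itself.
Transitive: no — w0 R w2 and w2 R w1, but not w0 R w1.
Antisymmetric: no — w0 R w2 and w2 R w0 with w0 ≠ w2.
So R is not a partial order.

No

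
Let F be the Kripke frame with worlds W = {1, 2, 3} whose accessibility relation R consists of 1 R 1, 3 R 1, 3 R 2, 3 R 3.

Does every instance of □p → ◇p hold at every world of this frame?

Axiom D corresponds to the accessibility relation being serial.
Serial: no — 2 has no R-successor.

No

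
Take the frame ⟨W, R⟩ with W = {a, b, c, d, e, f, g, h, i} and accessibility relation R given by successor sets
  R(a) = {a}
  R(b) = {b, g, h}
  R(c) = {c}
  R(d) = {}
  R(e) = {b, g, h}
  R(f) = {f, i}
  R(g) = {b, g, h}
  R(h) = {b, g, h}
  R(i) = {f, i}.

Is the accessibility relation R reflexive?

Reflexive: no — d is not related to itself.

No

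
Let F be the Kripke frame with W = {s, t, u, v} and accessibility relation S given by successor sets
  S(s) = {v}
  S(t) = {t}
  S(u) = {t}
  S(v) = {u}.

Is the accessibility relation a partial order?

No

Reflexive: no — s is not related to itself.
Transitive: no — s S v and v S u, but not s S u.
Antisymmetric: yes — no distinct pair is related both ways.
So S is not a partial order.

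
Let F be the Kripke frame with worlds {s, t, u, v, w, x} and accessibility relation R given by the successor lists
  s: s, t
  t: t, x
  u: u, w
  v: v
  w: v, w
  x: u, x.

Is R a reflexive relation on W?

Yes

Reflexive: yes — every world is R-related to itself.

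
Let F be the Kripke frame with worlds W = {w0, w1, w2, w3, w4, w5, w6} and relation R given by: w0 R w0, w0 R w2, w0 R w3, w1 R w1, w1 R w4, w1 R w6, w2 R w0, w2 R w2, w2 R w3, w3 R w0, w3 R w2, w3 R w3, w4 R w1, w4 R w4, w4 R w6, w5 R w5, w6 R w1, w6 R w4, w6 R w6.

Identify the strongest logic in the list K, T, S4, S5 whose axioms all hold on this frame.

S5

Reflexive (axiom T): yes — every world is R-related to itself.
Transitive (axiom 4): yes — every two-step R-path is closed by a direct edge.
Euclidean (axiom 5): yes — any two successors of a common world are R-related.
So F validates K, T, S4, S5. The strongest is S5.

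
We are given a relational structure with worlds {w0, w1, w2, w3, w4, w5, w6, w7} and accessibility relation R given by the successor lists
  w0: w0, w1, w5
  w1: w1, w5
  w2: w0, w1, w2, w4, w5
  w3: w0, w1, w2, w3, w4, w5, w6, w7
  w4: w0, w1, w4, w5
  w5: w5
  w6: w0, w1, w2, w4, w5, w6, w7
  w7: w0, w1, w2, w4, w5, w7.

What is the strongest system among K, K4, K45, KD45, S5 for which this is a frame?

K4

Transitive (axiom 4): yes — every two-step R-path is closed by a direct edge.
Euclidean (axiom 5): no — w0 R w5 and w0 R w1, but not w5 R w1.
Serial (axiom D): yes — every world has a successor (e.g. w0 R w0).
Reflexive (axiom T): yes — every world is R-related to itself.
So F validates K, K4; K45 would additionally require R to be Euclidean. The strongest is K4.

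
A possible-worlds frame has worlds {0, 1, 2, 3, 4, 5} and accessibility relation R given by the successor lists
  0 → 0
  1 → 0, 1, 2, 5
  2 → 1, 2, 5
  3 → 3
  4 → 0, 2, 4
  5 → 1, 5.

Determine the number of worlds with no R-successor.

R is serial; there are no such worlds.

0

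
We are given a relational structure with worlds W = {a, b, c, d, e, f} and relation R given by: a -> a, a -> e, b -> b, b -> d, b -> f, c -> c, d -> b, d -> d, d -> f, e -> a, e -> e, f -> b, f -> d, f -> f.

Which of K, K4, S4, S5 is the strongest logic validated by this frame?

S5

Transitive (axiom 4): yes — every two-step R-path is closed by a direct edge.
Reflexive (axiom T): yes — every world is R-related to itself.
Euclidean (axiom 5): yes — any two successors of a common world are R-related.
So F validates K, K4, S4, S5. The strongest is S5.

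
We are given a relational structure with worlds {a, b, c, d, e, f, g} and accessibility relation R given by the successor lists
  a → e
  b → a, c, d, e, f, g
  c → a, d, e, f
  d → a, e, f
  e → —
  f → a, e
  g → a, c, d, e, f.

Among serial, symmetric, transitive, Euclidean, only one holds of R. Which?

transitive

Serial: no — e has no R-successor.
Symmetric: no — a R e but not e R a.
Transitive: yes — every two-step R-path is closed by a direct edge.
Euclidean: no — b R a and b R c, but not a R c.
Only transitive holds.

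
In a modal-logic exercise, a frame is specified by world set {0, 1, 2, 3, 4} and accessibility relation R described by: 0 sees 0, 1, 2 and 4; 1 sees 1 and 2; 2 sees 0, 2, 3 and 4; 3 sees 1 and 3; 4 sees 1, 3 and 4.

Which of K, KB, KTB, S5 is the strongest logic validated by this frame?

Symmetric (axiom B): no — 0 R 1 but not 1 R 0.
Reflexive (axiom T): yes — every world is R-related to itself.
Euclidean (axiom 5): no — 0 R 1 and 0 R 4, but not 1 R 4.
So F validates K; KB would additionally require R to be symmetric. The strongest is K.

K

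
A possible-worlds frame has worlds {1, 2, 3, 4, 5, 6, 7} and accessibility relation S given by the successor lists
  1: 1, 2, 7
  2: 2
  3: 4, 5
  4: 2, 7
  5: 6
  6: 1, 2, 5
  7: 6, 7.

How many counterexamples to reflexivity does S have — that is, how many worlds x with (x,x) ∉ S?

Enumerating: 3, 4, 5, 6.

4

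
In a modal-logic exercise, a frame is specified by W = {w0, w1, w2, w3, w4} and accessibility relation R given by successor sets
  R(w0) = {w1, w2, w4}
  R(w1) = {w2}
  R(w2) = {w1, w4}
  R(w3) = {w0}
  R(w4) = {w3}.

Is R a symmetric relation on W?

No

Symmetric: no — w0 R w1 but not w1 R w0.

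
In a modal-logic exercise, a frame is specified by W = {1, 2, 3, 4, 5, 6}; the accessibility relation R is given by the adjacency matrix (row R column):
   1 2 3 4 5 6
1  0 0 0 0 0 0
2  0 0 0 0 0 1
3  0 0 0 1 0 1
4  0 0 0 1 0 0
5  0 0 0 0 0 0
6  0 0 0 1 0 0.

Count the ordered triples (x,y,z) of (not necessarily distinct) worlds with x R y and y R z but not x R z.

1

Enumerating: (2,6,4).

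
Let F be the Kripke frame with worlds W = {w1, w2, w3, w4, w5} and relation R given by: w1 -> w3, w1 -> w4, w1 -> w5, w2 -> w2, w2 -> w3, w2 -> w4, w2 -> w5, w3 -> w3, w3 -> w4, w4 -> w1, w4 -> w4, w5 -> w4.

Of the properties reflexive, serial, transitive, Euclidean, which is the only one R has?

serial

Reflexive: no — w1 is not related to itself.
Serial: yes — every world has a successor (e.g. w1 R w3).
Transitive: no — w2 R w4 and w4 R w1, but not w2 R w1.
Euclidean: no — w1 R w3 and w1 R w5, but not w3 R w5.
Only serial holds.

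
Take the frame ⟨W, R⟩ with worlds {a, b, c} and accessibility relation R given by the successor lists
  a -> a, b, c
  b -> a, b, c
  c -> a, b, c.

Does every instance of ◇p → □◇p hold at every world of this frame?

Yes

The schema 5 characterises exactly the Euclidean frames.
Euclidean: yes — any two successors of a common world are R-related.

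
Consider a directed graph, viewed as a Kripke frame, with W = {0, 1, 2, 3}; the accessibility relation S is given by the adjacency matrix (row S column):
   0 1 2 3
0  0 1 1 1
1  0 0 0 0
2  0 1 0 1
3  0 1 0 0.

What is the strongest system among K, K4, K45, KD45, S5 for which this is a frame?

K4

Transitive (axiom 4): yes — every two-step S-path is closed by a direct edge.
Euclidean (axiom 5): no — 0 S 1 and 0 S 2, but not 1 S 2.
Serial (axiom D): no — 1 has no S-successor.
Reflexive (axiom T): no — 0 is not related to itself.
So F validates K, K4; K45 would additionally require S to be Euclidean. The strongest is K4.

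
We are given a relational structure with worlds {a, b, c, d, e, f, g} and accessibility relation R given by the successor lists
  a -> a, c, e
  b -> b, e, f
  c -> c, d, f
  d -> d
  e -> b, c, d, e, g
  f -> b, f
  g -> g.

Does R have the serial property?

Yes

Serial: yes — every world has a successor (e.g. a R a).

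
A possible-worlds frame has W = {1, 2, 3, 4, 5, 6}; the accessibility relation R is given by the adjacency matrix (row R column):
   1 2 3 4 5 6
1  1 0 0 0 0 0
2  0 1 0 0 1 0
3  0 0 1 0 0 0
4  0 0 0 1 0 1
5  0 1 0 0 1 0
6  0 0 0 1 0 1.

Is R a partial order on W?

Reflexive: yes — every world is R-related to itself.
Transitive: yes — every two-step R-path is closed by a direct edge.
Antisymmetric: no — 2 R 5 and 5 R 2 with 2 ≠ 5.
So R is not a partial order.

No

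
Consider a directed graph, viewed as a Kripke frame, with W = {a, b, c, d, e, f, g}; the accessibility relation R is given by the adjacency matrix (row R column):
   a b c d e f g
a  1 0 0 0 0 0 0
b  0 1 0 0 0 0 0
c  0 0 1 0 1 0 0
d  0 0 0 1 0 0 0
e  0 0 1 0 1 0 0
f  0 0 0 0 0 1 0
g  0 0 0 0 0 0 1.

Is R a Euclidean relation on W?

Euclidean: yes — any two successors of a common world are R-related.

Yes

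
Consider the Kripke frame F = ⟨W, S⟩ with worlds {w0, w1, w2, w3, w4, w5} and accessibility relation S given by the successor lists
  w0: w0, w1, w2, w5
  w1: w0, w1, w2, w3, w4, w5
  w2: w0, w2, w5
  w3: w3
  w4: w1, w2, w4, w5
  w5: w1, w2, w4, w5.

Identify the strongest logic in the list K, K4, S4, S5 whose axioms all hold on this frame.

Transitive (axiom 4): no — w0 S w1 and w1 S w3, but not w0 S w3.
Reflexive (axiom T): yes — every world is S-related to itself.
Euclidean (axiom 5): no — w0 S w2 and w0 S w1, but not w2 S w1.
So F validates K; K4 would additionally require S to be transitive. The strongest is K.

K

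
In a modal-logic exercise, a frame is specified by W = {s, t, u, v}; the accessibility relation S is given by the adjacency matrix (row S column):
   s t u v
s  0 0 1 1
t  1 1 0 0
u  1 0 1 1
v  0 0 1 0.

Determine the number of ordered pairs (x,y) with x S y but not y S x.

2

Enumerating: (s,v), (t,s).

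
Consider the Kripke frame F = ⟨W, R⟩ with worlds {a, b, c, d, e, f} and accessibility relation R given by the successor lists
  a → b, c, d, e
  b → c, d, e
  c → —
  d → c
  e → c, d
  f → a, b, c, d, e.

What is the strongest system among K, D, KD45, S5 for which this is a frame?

K

Serial (axiom D): no — c has no R-successor.
Euclidean (axiom 5): no — a R c and a R b, but not c R b.
Transitive (axiom 4): yes — every two-step R-path is closed by a direct edge.
Reflexive (axiom T): no — a is not related to itself.
So F validates K; D would additionally require R to be serial. The strongest is K.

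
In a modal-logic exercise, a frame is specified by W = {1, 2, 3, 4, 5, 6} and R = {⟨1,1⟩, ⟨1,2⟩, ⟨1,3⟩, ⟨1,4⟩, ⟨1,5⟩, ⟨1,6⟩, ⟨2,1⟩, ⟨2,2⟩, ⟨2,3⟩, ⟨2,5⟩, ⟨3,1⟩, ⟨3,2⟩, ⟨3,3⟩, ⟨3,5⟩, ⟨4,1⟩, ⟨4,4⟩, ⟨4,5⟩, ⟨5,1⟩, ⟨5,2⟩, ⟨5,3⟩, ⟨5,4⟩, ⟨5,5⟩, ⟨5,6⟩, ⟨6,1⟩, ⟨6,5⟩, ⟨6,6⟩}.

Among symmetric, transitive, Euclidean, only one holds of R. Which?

Symmetric: yes — every pair in R has its reverse in R.
Transitive: no — 2 R 1 and 1 R 4, but not 2 R 4.
Euclidean: no — 1 R 2 and 1 R 4, but not 2 R 4.
Only symmetric holds.

symmetric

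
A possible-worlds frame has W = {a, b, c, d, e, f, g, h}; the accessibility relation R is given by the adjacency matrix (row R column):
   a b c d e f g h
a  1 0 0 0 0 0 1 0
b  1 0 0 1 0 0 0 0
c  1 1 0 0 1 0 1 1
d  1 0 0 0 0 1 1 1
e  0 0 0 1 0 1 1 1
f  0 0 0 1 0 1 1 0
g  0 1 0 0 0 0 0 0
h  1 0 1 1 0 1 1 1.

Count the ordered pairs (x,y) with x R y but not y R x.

18

Enumerating: (a,g), (b,a), (b,d), (c,a), (c,b), (c,e), (c,g), (d,a), (d,g), (e,d), (e,f), (e,g), (e,h), (f,g), (g,b), (h,a), (h,f), (h,g).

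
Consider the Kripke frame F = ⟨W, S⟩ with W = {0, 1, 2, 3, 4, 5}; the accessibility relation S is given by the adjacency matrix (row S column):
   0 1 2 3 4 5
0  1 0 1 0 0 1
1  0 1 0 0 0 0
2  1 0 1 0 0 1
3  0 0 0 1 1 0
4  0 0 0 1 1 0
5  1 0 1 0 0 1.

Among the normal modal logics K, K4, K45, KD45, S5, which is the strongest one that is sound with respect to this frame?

S5

Transitive (axiom 4): yes — every two-step S-path is closed by a direct edge.
Euclidean (axiom 5): yes — any two successors of a common world are S-related.
Serial (axiom D): yes — every world has a successor (e.g. 0 S 0).
Reflexive (axiom T): yes — every world is S-related to itself.
So F validates K, K4, K45, KD45, S5. The strongest is S5.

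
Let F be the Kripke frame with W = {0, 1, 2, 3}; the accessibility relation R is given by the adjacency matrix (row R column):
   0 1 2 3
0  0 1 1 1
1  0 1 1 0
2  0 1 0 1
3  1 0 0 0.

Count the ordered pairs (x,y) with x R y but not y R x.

Enumerating: (0,1), (0,2), (2,3).

3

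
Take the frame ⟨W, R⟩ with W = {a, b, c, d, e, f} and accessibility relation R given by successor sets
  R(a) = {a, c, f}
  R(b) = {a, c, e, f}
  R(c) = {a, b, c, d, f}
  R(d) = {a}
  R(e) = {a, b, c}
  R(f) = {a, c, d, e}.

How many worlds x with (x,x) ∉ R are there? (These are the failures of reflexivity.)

Enumerating: b, d, e, f.

4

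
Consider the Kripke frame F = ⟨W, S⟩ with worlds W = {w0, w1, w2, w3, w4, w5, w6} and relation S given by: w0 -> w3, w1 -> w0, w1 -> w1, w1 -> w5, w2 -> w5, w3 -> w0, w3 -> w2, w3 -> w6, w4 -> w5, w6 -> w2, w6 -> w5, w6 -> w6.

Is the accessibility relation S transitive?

No

Transitive: no — w0 S w3 and w3 S w2, but not w0 S w2.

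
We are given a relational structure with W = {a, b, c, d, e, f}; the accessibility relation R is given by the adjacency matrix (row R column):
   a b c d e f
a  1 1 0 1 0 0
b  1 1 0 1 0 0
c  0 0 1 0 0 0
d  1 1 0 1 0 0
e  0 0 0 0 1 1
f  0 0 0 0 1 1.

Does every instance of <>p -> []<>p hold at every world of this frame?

Yes

Axiom 5 corresponds to the accessibility relation being Euclidean.
Euclidean: yes — any two successors of a common world are R-related.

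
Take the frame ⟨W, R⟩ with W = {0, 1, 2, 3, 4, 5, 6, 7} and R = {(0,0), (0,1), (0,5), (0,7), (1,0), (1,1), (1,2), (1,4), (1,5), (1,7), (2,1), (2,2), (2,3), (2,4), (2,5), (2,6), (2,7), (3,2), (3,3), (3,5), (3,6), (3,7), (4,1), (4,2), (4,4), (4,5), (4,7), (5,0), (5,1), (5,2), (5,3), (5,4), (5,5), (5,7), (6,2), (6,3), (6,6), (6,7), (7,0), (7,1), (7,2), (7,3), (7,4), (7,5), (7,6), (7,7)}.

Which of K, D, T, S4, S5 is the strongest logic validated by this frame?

T

Serial (axiom D): yes — every world has a successor (e.g. 0 R 0).
Reflexive (axiom T): yes — every world is R-related to itself.
Transitive (axiom 4): no — 0 R 1 and 1 R 2, but not 0 R 2.
Euclidean (axiom 5): no — 1 R 0 and 1 R 2, but not 0 R 2.
So F validates K, D, T; S4 would additionally require R to be transitive. The strongest is T.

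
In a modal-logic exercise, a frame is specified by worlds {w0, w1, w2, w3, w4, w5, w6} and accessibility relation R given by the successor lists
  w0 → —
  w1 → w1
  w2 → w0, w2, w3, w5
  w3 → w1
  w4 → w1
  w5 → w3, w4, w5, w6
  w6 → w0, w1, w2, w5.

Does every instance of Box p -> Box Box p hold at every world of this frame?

No

By correspondence theory, 4 is valid on a frame iff R is transitive.
Transitive: no — w2 R w3 and w3 R w1, but not w2 R w1.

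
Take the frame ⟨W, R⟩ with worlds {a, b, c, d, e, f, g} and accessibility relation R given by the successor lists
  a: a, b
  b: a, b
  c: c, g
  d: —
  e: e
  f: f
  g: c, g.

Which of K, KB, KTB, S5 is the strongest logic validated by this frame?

KB

Symmetric (axiom B): yes — every pair in R has its reverse in R.
Reflexive (axiom T): no — d is not related to itself.
Euclidean (axiom 5): yes — any two successors of a common world are R-related.
So F validates K, KB; KTB would additionally require R to be reflexive. The strongest is KB.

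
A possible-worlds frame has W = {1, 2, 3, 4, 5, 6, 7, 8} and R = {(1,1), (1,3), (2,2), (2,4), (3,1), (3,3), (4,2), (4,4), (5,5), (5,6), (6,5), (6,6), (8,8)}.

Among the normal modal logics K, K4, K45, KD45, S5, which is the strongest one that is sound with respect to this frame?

Transitive (axiom 4): yes — every two-step R-path is closed by a direct edge.
Euclidean (axiom 5): yes — any two successors of a common world are R-related.
Serial (axiom D): no — 7 has no R-successor.
Reflexive (axiom T): no — 7 is not related to itself.
So F validates K, K4, K45; KD45 would additionally require R to be serial. The strongest is K45.

K45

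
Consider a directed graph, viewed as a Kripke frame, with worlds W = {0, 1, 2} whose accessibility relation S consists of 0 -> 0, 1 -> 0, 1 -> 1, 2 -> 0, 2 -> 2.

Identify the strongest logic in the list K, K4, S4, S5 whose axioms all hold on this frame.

S4

Transitive (axiom 4): yes — every two-step S-path is closed by a direct edge.
Reflexive (axiom T): yes — every world is S-related to itself.
Euclidean (axiom 5): no — 1 S 0 and 1 S 1, but not 0 S 1.
So F validates K, K4, S4; S5 would additionally require S to be Euclidean. The strongest is S4.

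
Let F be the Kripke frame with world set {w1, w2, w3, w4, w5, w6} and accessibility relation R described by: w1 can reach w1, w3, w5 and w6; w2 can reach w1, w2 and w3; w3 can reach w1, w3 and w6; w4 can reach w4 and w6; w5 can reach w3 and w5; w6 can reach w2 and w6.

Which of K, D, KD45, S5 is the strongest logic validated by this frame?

Serial (axiom D): yes — every world has a successor (e.g. w1 R w1).
Euclidean (axiom 5): no — w1 R w3 and w1 R w5, but not w3 R w5.
Transitive (axiom 4): no — w1 R w6 and w6 R w2, but not w1 R w2.
Reflexive (axiom T): yes — every world is R-related to itself.
So F validates K, D; KD45 would additionally require R to be Euclidean and transitive. The strongest is D.

D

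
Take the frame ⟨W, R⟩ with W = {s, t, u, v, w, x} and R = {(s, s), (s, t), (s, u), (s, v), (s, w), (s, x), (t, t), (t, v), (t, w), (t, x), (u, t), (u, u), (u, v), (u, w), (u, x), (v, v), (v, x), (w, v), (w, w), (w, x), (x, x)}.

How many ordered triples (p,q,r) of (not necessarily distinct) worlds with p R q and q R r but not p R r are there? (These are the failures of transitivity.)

R is transitive; there are no such tuples.

0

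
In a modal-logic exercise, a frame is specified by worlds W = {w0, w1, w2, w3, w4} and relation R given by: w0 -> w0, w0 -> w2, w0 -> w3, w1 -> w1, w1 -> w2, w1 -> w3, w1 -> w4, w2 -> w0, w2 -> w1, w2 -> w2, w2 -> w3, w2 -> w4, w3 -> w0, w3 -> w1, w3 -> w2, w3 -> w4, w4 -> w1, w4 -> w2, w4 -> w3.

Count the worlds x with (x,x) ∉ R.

Enumerating: w3, w4.

2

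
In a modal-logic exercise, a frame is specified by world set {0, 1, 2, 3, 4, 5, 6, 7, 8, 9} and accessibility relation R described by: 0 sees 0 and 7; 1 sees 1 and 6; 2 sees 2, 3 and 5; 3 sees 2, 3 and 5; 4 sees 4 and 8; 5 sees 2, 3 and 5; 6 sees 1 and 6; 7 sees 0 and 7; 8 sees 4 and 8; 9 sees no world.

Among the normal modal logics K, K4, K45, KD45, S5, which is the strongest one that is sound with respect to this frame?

Transitive (axiom 4): yes — every two-step R-path is closed by a direct edge.
Euclidean (axiom 5): yes — any two successors of a common world are R-related.
Serial (axiom D): no — 9 has no R-successor.
Reflexive (axiom T): no — 9 is not related to itself.
So F validates K, K4, K45; KD45 would additionally require R to be serial. The strongest is K45.

K45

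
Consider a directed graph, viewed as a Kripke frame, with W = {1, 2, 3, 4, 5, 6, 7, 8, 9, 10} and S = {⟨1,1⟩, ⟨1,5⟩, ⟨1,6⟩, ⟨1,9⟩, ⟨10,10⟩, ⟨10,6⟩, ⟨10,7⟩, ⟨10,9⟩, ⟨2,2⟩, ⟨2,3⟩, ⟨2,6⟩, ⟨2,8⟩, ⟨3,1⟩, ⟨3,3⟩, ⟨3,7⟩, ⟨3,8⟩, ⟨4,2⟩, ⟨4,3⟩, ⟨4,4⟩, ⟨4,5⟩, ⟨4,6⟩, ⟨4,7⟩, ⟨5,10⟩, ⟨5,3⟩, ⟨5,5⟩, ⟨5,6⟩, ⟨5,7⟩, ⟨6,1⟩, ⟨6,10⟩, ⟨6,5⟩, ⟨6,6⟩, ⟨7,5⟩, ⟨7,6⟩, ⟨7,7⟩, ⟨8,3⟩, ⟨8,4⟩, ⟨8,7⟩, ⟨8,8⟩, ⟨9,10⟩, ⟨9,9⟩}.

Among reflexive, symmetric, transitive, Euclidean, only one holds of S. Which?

reflexive

Reflexive: yes — every world is S-related to itself.
Symmetric: no — 1 S 5 but not 5 S 1.
Transitive: no — 1 S 5 and 5 S 10, but not 1 S 10.
Euclidean: no — 1 S 5 and 1 S 9, but not 5 S 9.
Only reflexive holds.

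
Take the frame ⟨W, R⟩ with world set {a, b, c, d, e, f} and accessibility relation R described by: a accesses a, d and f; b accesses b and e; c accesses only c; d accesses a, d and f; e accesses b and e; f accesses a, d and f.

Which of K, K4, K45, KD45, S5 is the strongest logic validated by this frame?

Transitive (axiom 4): yes — every two-step R-path is closed by a direct edge.
Euclidean (axiom 5): yes — any two successors of a common world are R-related.
Serial (axiom D): yes — every world has a successor (e.g. a R a).
Reflexive (axiom T): yes — every world is R-related to itself.
So F validates K, K4, K45, KD45, S5. The strongest is S5.

S5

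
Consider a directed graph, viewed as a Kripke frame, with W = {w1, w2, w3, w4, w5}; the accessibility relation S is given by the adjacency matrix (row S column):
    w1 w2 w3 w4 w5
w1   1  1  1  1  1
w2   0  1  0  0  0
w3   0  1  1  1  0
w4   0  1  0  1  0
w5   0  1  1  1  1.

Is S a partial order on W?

Reflexive: yes — every world is S-related to itself.
Transitive: yes — every two-step S-path is closed by a direct edge.
Antisymmetric: yes — no distinct pair is related both ways.
So S is a partial order.

Yes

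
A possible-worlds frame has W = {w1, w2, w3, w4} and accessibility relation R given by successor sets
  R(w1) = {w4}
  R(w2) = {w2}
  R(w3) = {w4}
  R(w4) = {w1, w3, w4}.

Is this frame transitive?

No

Transitive: no — w1 R w4 and w4 R w3, but not w1 R w3.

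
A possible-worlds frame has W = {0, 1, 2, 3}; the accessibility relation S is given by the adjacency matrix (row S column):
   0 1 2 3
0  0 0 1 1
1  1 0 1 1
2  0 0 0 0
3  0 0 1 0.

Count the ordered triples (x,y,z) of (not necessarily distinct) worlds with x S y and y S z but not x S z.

S is transitive; there are no such tuples.

0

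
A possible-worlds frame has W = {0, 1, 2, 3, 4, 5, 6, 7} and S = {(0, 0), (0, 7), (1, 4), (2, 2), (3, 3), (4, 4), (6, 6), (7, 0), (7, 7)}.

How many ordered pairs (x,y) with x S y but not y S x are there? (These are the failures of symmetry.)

1

Enumerating: (1,4).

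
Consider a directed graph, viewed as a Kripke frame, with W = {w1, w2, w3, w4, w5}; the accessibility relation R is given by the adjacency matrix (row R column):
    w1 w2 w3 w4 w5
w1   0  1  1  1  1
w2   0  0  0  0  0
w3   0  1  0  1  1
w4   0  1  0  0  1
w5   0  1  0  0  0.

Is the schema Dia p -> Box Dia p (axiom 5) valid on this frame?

The schema 5 characterises exactly the Euclidean frames.
Euclidean: no — w1 R w2 and w1 R w3, but not w2 R w3.

No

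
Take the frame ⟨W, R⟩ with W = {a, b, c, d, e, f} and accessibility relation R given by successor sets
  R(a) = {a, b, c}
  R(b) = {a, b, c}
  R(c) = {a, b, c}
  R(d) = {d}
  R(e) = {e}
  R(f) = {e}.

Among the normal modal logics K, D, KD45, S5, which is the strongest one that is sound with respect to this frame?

Serial (axiom D): yes — every world has a successor (e.g. a R a).
Euclidean (axiom 5): yes — any two successors of a common world are R-related.
Transitive (axiom 4): yes — every two-step R-path is closed by a direct edge.
Reflexive (axiom T): no — f is not related to itself.
So F validates K, D, KD45; S5 would additionally require R to be reflexive. The strongest is KD45.

KD45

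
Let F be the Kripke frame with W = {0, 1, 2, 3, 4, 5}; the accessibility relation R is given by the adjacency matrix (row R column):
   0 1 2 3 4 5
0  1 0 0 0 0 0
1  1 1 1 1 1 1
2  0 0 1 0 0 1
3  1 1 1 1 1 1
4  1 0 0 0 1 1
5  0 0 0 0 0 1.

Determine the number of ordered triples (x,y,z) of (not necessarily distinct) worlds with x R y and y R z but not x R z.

R is transitive; there are no such tuples.

0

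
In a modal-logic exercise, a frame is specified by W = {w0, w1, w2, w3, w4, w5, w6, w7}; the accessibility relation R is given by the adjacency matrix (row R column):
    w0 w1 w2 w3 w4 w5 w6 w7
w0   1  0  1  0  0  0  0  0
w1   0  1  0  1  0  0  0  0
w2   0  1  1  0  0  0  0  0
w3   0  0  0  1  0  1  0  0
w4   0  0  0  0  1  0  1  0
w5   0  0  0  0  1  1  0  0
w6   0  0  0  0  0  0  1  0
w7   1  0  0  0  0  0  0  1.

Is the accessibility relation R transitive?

No

Transitive: no — w0 R w2 and w2 R w1, but not w0 R w1.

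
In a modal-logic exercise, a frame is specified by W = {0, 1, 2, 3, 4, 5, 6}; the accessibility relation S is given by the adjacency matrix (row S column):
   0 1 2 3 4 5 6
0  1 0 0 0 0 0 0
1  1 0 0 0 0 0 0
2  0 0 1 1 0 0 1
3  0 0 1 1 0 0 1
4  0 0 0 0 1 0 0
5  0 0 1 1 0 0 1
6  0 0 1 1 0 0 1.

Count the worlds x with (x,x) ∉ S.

2

Enumerating: 1, 5.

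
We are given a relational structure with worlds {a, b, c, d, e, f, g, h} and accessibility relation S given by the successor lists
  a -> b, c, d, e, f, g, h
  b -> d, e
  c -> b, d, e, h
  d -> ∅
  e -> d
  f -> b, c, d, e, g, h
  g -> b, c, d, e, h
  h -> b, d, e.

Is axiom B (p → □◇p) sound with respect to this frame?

The schema B characterises exactly the symmetric frames.
Symmetric: no — a S b but not b S a.

No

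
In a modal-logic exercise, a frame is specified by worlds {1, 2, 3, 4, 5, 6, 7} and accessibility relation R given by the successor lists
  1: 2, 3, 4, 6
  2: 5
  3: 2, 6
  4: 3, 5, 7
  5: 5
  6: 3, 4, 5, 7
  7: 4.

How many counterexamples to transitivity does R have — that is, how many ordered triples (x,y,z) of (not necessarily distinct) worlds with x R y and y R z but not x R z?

18

Enumerating: (1,2,5), (1,4,5), (1,4,7), (1,6,5), (1,6,7), (3,2,5), (3,6,3), (3,6,4), (3,6,5), (3,6,7), (4,3,2), (4,3,6), (4,7,4), (6,3,2), (6,3,6), (7,4,3), (7,4,5), (7,4,7).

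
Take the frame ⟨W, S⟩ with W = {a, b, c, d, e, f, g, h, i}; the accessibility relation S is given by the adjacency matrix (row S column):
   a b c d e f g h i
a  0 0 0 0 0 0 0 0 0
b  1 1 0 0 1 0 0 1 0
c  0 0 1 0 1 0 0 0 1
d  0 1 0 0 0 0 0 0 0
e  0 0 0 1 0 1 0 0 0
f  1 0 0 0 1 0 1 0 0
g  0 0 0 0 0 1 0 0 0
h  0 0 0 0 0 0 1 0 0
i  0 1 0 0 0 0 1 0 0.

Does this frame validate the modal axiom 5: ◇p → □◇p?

Axiom 5 corresponds to the accessibility relation being Euclidean.
Euclidean: no — b S a and b S e, but not a S e.

No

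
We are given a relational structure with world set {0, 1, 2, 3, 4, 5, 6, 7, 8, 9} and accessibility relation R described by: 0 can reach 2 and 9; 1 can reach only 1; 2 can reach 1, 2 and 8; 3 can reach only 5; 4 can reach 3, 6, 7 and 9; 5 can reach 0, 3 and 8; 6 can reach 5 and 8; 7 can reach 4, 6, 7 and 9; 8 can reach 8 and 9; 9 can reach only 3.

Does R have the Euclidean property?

No

Euclidean: no — 0 R 2 and 0 R 9, but not 2 R 9.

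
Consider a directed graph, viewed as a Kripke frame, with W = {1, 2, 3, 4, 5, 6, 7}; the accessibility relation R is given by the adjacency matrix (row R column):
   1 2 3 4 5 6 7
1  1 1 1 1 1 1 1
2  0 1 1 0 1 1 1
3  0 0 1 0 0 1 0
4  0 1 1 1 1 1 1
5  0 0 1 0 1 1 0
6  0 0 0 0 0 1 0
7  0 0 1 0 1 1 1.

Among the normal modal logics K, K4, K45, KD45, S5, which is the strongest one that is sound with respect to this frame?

K4

Transitive (axiom 4): yes — every two-step R-path is closed by a direct edge.
Euclidean (axiom 5): no — 1 R 2 and 1 R 4, but not 2 R 4.
Serial (axiom D): yes — every world has a successor (e.g. 1 R 1).
Reflexive (axiom T): yes — every world is R-related to itself.
So F validates K, K4; K45 would additionally require R to be Euclidean. The strongest is K4.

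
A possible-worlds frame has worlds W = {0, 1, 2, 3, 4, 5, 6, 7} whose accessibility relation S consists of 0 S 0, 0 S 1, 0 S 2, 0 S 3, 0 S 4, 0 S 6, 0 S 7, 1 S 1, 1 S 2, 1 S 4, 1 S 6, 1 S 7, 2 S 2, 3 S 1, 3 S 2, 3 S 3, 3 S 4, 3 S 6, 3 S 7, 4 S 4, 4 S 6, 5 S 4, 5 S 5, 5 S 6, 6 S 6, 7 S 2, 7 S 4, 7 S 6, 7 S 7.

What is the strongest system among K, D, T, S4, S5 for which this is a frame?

S4

Serial (axiom D): yes — every world has a successor (e.g. 0 S 0).
Reflexive (axiom T): yes — every world is S-related to itself.
Transitive (axiom 4): yes — every two-step S-path is closed by a direct edge.
Euclidean (axiom 5): no — 0 S 1 and 0 S 3, but not 1 S 3.
So F validates K, D, T, S4; S5 would additionally require S to be Euclidean. The strongest is S4.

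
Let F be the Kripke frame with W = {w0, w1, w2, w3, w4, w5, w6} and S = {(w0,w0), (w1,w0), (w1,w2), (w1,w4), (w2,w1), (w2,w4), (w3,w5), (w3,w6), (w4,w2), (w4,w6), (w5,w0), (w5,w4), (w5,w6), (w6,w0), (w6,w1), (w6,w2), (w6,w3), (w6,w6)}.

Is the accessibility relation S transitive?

Transitive: no — w1 S w4 and w4 S w6, but not w1 S w6.

No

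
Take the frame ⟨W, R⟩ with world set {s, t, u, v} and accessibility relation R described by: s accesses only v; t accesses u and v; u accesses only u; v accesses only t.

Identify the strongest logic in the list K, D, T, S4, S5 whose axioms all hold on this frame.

D

Serial (axiom D): yes — every world has a successor (e.g. s R v).
Reflexive (axiom T): no — s is not related to itself.
Transitive (axiom 4): no — s R v and v R t, but not s R t.
Euclidean (axiom 5): no — t R u and t R v, but not u R v.
So F validates K, D; T would additionally require R to be reflexive. The strongest is D.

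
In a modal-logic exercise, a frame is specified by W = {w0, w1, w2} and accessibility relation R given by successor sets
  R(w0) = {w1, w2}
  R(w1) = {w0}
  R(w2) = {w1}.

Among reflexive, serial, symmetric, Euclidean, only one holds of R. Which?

serial

Reflexive: no — w0 is not related to itself.
Serial: yes — every world has a successor (e.g. w0 R w1).
Symmetric: no — w0 R w2 but not w2 R w0.
Euclidean: no — w0 R w1 and w0 R w2, but not w1 R w2.
Only serial holds.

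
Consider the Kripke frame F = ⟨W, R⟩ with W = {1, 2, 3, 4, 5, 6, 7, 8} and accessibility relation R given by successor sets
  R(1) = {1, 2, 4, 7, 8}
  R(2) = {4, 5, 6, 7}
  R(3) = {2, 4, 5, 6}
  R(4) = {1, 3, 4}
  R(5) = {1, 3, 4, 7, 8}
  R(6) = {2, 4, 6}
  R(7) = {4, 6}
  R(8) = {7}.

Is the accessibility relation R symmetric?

Symmetric: no — 1 R 2 but not 2 R 1.

No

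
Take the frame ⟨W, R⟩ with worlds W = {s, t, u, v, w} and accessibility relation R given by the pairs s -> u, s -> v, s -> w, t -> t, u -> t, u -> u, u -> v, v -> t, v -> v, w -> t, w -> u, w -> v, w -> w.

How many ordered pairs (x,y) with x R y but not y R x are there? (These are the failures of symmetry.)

9

Enumerating: (s,u), (s,v), (s,w), (u,t), (u,v), (v,t), (w,t), (w,u), (w,v).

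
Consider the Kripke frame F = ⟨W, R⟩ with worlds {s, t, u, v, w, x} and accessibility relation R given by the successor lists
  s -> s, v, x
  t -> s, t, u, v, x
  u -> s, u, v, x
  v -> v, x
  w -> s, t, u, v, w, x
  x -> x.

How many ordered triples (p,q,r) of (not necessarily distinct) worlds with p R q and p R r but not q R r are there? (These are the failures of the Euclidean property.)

35

Enumerating: (s,v,s), (s,x,s), (s,x,v), (t,s,t), (t,s,u), (t,u,t), (t,v,s), (t,v,t), (t,v,u), (t,x,s), (t,x,t), (t,x,u), … and 23 more.
Total: 35.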